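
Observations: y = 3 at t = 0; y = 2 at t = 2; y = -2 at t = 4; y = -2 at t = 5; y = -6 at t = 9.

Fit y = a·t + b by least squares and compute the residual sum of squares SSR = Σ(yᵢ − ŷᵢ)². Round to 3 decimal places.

Setting ∂/∂a … = 0 gives: 126·a + 20·b = -68;  20·a + 5·b = -5.
Determinant 126·5 − 20² = 230.
a = ((-68)·5 − 20·(-5))/230 = -24/23; b = (126·(-5) − 20·(-68))/230 = 73/23.
Residuals: -4/23, 21/23, -1, 1/23, 5/23; SSR = 44/23.

SSR = 1.913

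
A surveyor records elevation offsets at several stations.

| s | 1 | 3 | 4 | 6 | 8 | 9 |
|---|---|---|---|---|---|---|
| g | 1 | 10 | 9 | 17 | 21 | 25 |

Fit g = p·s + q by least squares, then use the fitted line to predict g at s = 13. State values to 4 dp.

ĝ = 36.1068

Setting ∂/∂p … = 0 gives: 207·p + 31·q = 562;  31·p + 6·q = 83.
(Σs·s = 207, Σs = 31, Σ1 = 6, Σs·g = 562, Σg = 83.)
Eliminating q: 6·(row 1) − 31·(row 2) gives 281·p = 6·562 − 31·83 = 799, so p = 799/281.
Then q = (83 − 31·(799/281))/6 = -241/281.
At s = 13: ĝ = (799/281)·(13) + (-241/281)·(1) = 10146/281.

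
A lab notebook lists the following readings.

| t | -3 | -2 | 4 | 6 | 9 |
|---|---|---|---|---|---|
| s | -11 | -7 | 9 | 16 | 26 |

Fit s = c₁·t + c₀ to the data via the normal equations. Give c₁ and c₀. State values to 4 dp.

The normal system MᵀM·[c₁, c₀]ᵀ = Mᵀs is [[146, 14]; [14, 5]]·[c₁, c₀]ᵀ = [413, 33]ᵀ.
Eliminating c₀: 5·(row 1) − 14·(row 2) gives 534·c₁ = 5·413 − 14·33 = 1603, so c₁ = 1603/534.
Then c₀ = (33 − 14·(1603/534))/5 = -482/267.

c₁ = 3.0019, c₀ = -1.8052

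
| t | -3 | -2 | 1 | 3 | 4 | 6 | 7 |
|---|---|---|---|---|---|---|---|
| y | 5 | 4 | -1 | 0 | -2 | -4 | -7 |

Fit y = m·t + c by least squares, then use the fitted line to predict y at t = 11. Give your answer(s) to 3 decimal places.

Compute the Gram sums: Σt·t = 124, Σt = 16, Σ1 = 7.
And Σt·y = -105, Σy = -5.
Eliminating c: 7·(row 1) − 16·(row 2) gives 612·m = 7·(-105) − 16·(-5) = -655, so m = -655/612.
Then c = ((-5) − 16·(-655/612))/7 = 265/153.
At t = 11: ŷ = (-655/612)·(11) + (265/153)·(1) = -6145/612.

ŷ = -10.041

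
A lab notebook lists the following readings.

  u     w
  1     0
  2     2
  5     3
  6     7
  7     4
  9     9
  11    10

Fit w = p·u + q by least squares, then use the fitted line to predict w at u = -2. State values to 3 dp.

ŵ = -2.667

Compute the Gram sums: Σu·u = 317, Σu = 41, Σ1 = 7.
For Aᵀw: Σu·w = 280, Σw = 35.
Normal equations: [[317, 41]; [41, 7]]·[p, q]ᵀ = [280, 35]ᵀ.
det = 317·7 − 41² = 538.
p = (280·7 − 41·35)/538 = 525/538; q = (317·35 − 41·280)/538 = -385/538.
At u = -2: ŵ = (525/538)·(-2) + (-385/538)·(1) = -1435/538.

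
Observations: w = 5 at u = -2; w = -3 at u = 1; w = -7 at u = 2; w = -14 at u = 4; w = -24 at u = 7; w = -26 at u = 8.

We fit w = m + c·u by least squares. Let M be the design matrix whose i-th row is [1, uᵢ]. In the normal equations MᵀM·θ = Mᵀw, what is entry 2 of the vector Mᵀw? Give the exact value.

Entry 2 ↔ basis u, so (Mᵀw)_{2} = Σᵢ (u)·wᵢ = (-2)·(5) + (1)·(-3) + (2)·(-7) + (4)·(-14) + (7)·(-24) + (8)·(-26) = -459.

-459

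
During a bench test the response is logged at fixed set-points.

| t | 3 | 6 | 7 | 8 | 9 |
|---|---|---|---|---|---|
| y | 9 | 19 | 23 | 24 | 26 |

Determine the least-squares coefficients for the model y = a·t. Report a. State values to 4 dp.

The normal system XᵀX·[a]ᵀ = Xᵀy is [[239]]·[a]ᵀ = [728]ᵀ.
Hence a = 728 / 239 ≈ 3.04603.

a = 3.0460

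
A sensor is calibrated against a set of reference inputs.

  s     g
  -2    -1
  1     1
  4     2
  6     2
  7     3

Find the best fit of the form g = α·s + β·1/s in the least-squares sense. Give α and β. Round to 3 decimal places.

The normal equations are: 106·α + 5·β = 44;  5·α + (9601/7056)·β = 58/21.
Eliminating β: (9601/7056)·(row 1) − 5·(row 2) gives (420653/3528)·α = (9601/7056)·44 − 5·(58/21) = 81251/1764, so α = 162502/420653.
Then β = ((58/21) − 5·(162502/420653))/(9601/7056) = 256704/420653.

α = 0.386, β = 0.610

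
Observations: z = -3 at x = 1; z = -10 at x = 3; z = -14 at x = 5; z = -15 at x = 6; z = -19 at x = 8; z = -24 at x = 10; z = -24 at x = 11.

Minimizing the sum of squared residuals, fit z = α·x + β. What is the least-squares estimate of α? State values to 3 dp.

α = -2.063

Normal-equation sums: Σx·x = 356, Σx = 44, Σ1 = 7.
Right-hand side: Σx·z = -849, Σz = -109.
MᵀM·[α, β]ᵀ = Mᵀz becomes [[356, 44]; [44, 7]]·[α, β]ᵀ = [-849, -109]ᵀ.
Eliminating β: 7·(row 1) − 44·(row 2) gives 556·α = 7·(-849) − 44·(-109) = -1147, so α = -1147/556.
Then β = ((-109) − 44·(-1147/556))/7 = -362/139.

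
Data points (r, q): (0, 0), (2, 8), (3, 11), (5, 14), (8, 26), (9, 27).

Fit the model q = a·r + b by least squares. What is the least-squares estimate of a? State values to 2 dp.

The normal system AᵀA·[a, b]ᵀ = Aᵀq is [[183, 27]; [27, 6]]·[a, b]ᵀ = [570, 86]ᵀ.
det = 183·6 − 27² = 369.
a = (570·6 − 27·86)/369 = 122/41; b = (183·86 − 27·570)/369 = 116/123.

a = 2.98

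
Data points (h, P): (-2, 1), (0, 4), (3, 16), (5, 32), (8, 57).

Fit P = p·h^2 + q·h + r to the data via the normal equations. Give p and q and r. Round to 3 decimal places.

p = 0.478, q = 2.818, r = 4.360

Sums needed: Σh^2·h^2 = 4818, Σh^2·h = 656, Σh^2 = 102, Σh·h = 102, Σh = 14, Σ1 = 5.
And Σh^2·P = 4596, Σh·P = 662, ΣP = 110.
MᵀM·[p, q, r]ᵀ = MᵀP becomes [[4818, 656, 102]; [656, 102, 14]; [102, 14, 5]]·[p, q, r]ᵀ = [4596, 662, 110]ᵀ.
Row-reducing yields p = 4146/8675, q = 24447/8675, r = 7564/1735.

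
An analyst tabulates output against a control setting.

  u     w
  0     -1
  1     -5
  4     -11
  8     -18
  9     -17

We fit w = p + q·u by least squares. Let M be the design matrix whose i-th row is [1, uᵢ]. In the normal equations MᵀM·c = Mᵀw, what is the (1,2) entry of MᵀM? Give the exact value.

22

Row 1 ↔ basis 1, column 2 ↔ basis u, so (MᵀM)_{1,2} = Σᵢ u = (1)·(0) + (1)·(1) + (1)·(4) + (1)·(8) + (1)·(9) = 22.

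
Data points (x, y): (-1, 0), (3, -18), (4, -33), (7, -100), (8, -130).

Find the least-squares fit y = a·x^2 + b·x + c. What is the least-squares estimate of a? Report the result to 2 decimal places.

a = -1.98

Normal-equation sums: Σx^2·x^2 = 6835, Σx^2·x = 945, Σx^2 = 139, Σx·x = 139, Σx = 21, Σ1 = 5.
For Aᵀy: Σx^2·y = -13910, Σx·y = -1926, Σy = -281.
AᵀA·[a, b, c]ᵀ = Aᵀy becomes [[6835, 945, 139]; [945, 139, 21]; [139, 21, 5]]·[a, b, c]ᵀ = [-13910, -1926, -281]ᵀ.
Row-reducing yields a = -50507/25564, b = -2313/3652, c = 8850/6391.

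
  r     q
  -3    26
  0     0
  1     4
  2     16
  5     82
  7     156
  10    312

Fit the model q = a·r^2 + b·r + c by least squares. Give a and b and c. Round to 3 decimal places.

Setting ∂/∂a … = 0 gives: 13124·a + 1450·b + 188·c = 41196;  1450·a + 188·b + 22·c = 4580;  188·a + 22·b + 7·c = 596.
(Σr^2·r^2 = 13124, Σr^2·r = 1450, Σr^2 = 188, Σr·r = 188, Σr = 22, Σ1 = 7, Σr^2·q = 41196, Σr·q = 4580, Σq = 596.)
Row-reducing yields a = 1169582/387849, b = 378722/387849, c = 20032/18469.

a = 3.016, b = 0.976, c = 1.085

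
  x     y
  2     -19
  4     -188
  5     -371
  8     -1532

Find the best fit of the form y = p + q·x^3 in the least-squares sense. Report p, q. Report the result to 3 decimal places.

p = 4.442, q = -3.001

The normal equations are: 4·p + 709·q = -2110;  709·p + 281929·q = -842943.
(Σ1 = 4, Σx^3 = 709, Σx^3·x^3 = 281929, Σy = -2110, Σx^3·y = -842943.)
Eliminating q: 281929·(row 1) − 709·(row 2) gives 625035·p = 281929·(-2110) − 709·(-842943) = 2776397, so p = 2776397/625035.
Then q = ((-842943) − 709·(2776397/625035))/281929 = -1875782/625035.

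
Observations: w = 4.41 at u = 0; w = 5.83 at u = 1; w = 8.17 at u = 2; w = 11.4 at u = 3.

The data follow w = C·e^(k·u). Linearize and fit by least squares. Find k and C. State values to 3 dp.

k = 0.319, C = 4.337

Linearized form: ln w = k·u + ln C. From the 4 transformed points,
Σu = 6.0000, Σ(u)² = 14.0000, Σln w = 7.7810, Σu·ln w = 13.2648.
Equations: 14.0000·k + 6.0000·ln C = 13.2648;  6.0000·k + 4·ln C = 7.7810.
Solving (det = 20.0000): k = 0.31867, ln C = 1.46724, so C = exp(1.46724) = 4.33726.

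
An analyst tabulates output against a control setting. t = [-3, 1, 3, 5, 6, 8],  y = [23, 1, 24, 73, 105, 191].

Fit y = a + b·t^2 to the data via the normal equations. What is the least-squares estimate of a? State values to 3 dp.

Normal-equation sums: Σ1 = 6, Σt^2 = 144, Σt^2·t^2 = 6180.
And Σy = 417, Σt^2·y = 18253.
So MᵀM·[a, b]ᵀ = Mᵀy: [[6, 144]; [144, 6180]]·[a, b]ᵀ = [417, 18253]ᵀ.
Δ = 6·6180 − 144² = 16344.
a = (417·6180 − 144·18253)/16344 = -1427/454; b = (6·18253 − 144·417)/16344 = 8245/2724.

a = -3.143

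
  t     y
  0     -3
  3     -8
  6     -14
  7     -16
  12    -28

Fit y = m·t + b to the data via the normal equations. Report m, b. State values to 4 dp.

Normal-equation sums: Σt·t = 238, Σt = 28, Σ1 = 5.
Right-hand side: Σt·y = -556, Σy = -69.
So AᵀA·[m, b]ᵀ = Aᵀy: [[238, 28]; [28, 5]]·[m, b]ᵀ = [-556, -69]ᵀ.
Eliminating b: 5·(row 1) − 28·(row 2) gives 406·m = 5·(-556) − 28·(-69) = -848, so m = -424/203.
Then b = ((-69) − 28·(-424/203))/5 = -61/29.

m = -2.0887, b = -2.1034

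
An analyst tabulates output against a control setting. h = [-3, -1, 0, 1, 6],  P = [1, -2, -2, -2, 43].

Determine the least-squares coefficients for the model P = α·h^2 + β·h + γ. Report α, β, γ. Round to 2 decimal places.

α = 1.01, β = 1.53, γ = -2.84

Normal-equation sums: Σh^2·h^2 = 1379, Σh^2·h = 189, Σh^2 = 47, Σh·h = 47, Σh = 3, Σ1 = 5.
Moment sums: Σh^2·P = 1553, Σh·P = 255, ΣP = 38.
Inverting the 3×3 Gram matrix, [α, β, γ]ᵀ = [13927/13754, 21111/13754, -19525/6877]ᵀ.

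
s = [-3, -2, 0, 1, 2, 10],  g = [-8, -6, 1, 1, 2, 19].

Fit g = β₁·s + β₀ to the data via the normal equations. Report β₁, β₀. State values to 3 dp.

β₁ = 2.040, β₀ = -1.220

From the data, Σs·s = 118, Σs = 8, Σ1 = 6.
For Xᵀg: Σs·g = 231, Σg = 9.
Normal equations: [[118, 8]; [8, 6]]·[β₁, β₀]ᵀ = [231, 9]ᵀ.
Determinant 118·6 − 8² = 644.
β₁ = (231·6 − 8·9)/644 = 657/322; β₀ = (118·9 − 8·231)/644 = -393/322.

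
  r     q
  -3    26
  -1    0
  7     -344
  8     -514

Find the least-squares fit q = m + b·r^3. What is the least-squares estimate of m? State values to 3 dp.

m = -0.949

Sums needed: Σ1 = 4, Σr^3 = 827, Σr^3·r^3 = 380523.
Right-hand side: Σq = -832, Σr^3·q = -381862.
Determinant 4·380523 − 827² = 838163.
m = ((-832)·380523 − 827·(-381862))/838163 = -795262/838163; b = (4·(-381862) − 827·(-832))/838163 = -839384/838163.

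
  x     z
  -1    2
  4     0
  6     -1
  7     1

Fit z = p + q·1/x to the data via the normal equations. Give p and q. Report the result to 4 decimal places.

Setting ∂/∂p … = 0 gives: 4·p + (-37/84)·q = 2;  (-37/84)·p + (7837/7056)·q = -85/42.
Eliminating q: (7837/7056)·(row 1) − (-37/84)·(row 2) gives (3331/784)·p = (7837/7056)·2 − (-37/84)·(-85/42) = 391/294, so p = 3128/9993.
Then q = ((-85/42) − (-37/84)·(3128/9993))/(7837/7056) = -5656/3331.

p = 0.3130, q = -1.6980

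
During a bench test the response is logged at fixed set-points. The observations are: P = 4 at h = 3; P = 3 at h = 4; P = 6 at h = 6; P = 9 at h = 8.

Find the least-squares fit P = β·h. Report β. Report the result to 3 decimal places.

Compute the Gram sums: Σh·h = 125.
Right-hand side: Σh·P = 132.
So AᵀA·[β]ᵀ = AᵀP: [[125]]·[β]ᵀ = [132]ᵀ.
β = 132/125 = 1.056.

β = 1.056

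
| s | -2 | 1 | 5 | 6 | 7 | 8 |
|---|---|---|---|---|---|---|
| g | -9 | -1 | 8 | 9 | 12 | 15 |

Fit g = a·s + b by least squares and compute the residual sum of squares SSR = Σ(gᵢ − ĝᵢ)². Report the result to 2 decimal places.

The normal equations are: 179·a + 25·b = 315;  25·a + 6·b = 34.
(Σs·s = 179, Σs = 25, Σ1 = 6, Σs·g = 315, Σg = 34.)
Determinant 179·6 − 25² = 449.
a = (315·6 − 25·34)/449 = 1040/449; b = (179·34 − 25·315)/449 = -1789/449.
Residuals: -172/449, 300/449, 181/449, -410/449, -103/449, 204/449; SSR = 830/449.

SSR = 1.85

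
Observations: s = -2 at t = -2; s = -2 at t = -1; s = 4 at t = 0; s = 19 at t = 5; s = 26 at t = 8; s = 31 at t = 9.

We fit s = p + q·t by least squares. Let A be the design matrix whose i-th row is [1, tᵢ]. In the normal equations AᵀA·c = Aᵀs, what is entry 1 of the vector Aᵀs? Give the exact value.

Entry 1 ↔ basis 1, so (Aᵀs)_{1} = Σᵢ sᵢ = (1)·(-2) + (1)·(-2) + (1)·(4) + (1)·(19) + (1)·(26) + (1)·(31) = 76.

76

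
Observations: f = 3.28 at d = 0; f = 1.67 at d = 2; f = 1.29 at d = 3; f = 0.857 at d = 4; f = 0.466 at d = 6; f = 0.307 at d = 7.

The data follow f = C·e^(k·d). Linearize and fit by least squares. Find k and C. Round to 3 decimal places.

k = -0.334, C = 3.328

With ln fᵢ as the transformed response and dᵢ as the regressor:
Σd = 22.0000, Σ(d)² = 114.0000, Σln f = -0.1435, Σd·ln f = -11.6755.
Equations: 114.0000·k + 22.0000·ln C = -11.6755;  22.0000·k + 6·ln C = -0.1435.
Δ = 114.0000·6 − (22.0000)² = 200.0000; k = (-11.6755·6 − 22.0000·-0.1435)/200.0000 = -0.33448, ln C = (114.0000·-0.1435 − 22.0000·-11.6755)/200.0000 = 1.20251, so C = exp(1.20251) = 3.32848.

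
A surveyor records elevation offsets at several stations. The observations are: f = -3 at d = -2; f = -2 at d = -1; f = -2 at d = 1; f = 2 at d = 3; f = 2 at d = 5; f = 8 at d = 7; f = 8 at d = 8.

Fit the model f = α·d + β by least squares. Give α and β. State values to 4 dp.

α = 1.1444, β = -1.5762

Setting ∂/∂α … = 0 gives: 153·α + 21·β = 142;  21·α + 7·β = 13.
(Σd·d = 153, Σd = 21, Σ1 = 7, Σd·f = 142, Σf = 13.)
Eliminating β: 7·(row 1) − 21·(row 2) gives 630·α = 7·142 − 21·13 = 721, so α = 103/90.
Then β = (13 − 21·(103/90))/7 = -331/210.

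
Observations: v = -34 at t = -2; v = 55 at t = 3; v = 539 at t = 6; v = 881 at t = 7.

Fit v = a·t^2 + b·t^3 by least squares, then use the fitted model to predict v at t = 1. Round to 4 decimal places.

v̂ = 0.1690

Sums needed: Σt^2·t^2 = 3794, Σt^2·t^3 = 24794, Σt^3·t^3 = 165098.
Moment sums: Σt^2·v = 62932, Σt^3·v = 420364.
Normal equations: [[3794, 24794]; [24794, 165098]]·[a, b]ᵀ = [62932, 420364]ᵀ.
Eliminating b: 165098·(row 1) − 24794·(row 2) gives 11639376·a = 165098·62932 − 24794·420364 = -32557680, so a = -75365/26943.
Then b = (420364 − 24794·(-75365/26943))/165098 = 11417/3849.
At t = 1: v̂ = (-75365/26943)·(1) + (11417/3849)·(1) = 1518/8981.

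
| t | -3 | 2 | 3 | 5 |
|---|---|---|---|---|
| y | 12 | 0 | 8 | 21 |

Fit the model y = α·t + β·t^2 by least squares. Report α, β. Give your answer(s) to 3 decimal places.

α = -0.952, β = 1.036

MᵀM·[α, β]ᵀ = Mᵀy reads: 47·α + 133·β = 93;  133·α + 803·β = 705.
(Σt·t = 47, Σt·t^2 = 133, Σt^2·t^2 = 803, Σt·y = 93, Σt^2·y = 705.)
Δ = 47·803 − 133² = 20052.
α = (93·803 − 133·705)/20052 = -3181/3342; β = (47·705 − 133·93)/20052 = 3461/3342.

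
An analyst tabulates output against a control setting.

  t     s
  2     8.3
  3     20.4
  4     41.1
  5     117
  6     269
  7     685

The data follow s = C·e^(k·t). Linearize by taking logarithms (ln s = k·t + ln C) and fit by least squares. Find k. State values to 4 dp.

With ln sᵢ as the transformed response and tᵢ as the regressor:
XᵀX = [[139.0000, 27.0000]; [27.0000, 6]], rhs = [131.2282, 25.7341]ᵀ  (here Σt = 27.0000, Σ(t)² = 139.0000, Σln s = 25.7341, Σt·ln s = 131.2282).
Slope k = (n·Σt·ln s − Σt·Σln s)/(n·Σ(t)² − (Σt)²) = (6·131.2282 − 27.0000·25.7341)/105.0000 = 0.88141; ln C = (Σln s − k·Σt)/n = 0.32265.

k = 0.8814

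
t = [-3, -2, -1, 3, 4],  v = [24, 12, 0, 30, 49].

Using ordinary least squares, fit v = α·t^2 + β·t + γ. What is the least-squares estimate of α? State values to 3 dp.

AᵀA·[α, β, γ]ᵀ = Aᵀv reads: 435·α + 55·β + 39·γ = 1318;  55·α + 39·β + 1·γ = 190;  39·α + 1·β + 5·γ = 115.
Row-reducing yields α = 21131/7118, β = 4931/7118, γ = -1047/3559.

α = 2.969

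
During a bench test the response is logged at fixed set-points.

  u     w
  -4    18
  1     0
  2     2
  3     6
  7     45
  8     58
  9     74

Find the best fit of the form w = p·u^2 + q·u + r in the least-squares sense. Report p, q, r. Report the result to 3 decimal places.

p = 0.997, q = -0.632, r = -0.543

MᵀM·[p, q, r]ᵀ = Mᵀw reads: 13412·p + 1556·q + 224·r = 12261;  1556·p + 224·q + 26·r = 1395;  224·p + 26·q + 7·r = 203.
(Σu^2·u^2 = 13412, Σu^2·u = 1556, Σu^2 = 224, Σu·u = 224, Σu = 26, Σ1 = 7, Σu^2·w = 12261, Σu·w = 1395, Σw = 203.)
Solving the 3×3 system (Gaussian elimination) gives p = 19727/19796, q = -893/1414, r = -2686/4949.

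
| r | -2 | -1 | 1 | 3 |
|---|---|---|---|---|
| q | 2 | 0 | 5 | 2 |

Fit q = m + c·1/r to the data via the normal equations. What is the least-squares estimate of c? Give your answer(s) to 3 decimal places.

c = 2.142

Forming MᵀM = [[4, -1/6]; [-1/6, 85/36]] and Mᵀq = [9, 14/3]ᵀ gives MᵀM·[m, c]ᵀ = Mᵀq.
Δ = 4·(85/36) − (-1/6)² = 113/12.
m = (9·(85/36) − (-1/6)·(14/3))/(113/12) = 793/339; c = (4·(14/3) − (-1/6)·9)/(113/12) = 242/113.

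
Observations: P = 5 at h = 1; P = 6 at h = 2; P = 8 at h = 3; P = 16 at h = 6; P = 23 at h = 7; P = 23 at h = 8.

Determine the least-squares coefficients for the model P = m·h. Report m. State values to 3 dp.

m = 2.957

Entries of XᵀX: Σh·h = 163.
Moment sums: Σh·P = 482.
Hence m = 482 / 163 ≈ 2.95706.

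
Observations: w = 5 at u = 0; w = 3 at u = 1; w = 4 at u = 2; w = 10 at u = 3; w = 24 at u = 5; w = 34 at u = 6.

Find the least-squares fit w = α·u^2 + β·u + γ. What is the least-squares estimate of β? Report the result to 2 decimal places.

β = -1.98

Compute the Gram sums: Σu^2·u^2 = 2019, Σu^2·u = 377, Σu^2 = 75, Σu·u = 75, Σu = 17, Σ1 = 6.
Right-hand side: Σu^2·w = 1933, Σu·w = 365, Σw = 80.
Inverting the 3×3 Gram matrix, [α, β, γ]ᵀ = [977/840, -79/40, 461/105]ᵀ.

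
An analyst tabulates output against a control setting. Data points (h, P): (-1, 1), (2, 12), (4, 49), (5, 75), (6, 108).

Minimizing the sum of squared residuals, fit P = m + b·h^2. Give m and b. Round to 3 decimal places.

The normal system XᵀX·[m, b]ᵀ = XᵀP is [[5, 82]; [82, 2194]]·[m, b]ᵀ = [245, 6596]ᵀ.
Eliminating b: 2194·(row 1) − 82·(row 2) gives 4246·m = 2194·245 − 82·6596 = -3342, so m = -1671/2123.
Then b = (6596 − 82·(-1671/2123))/2194 = 6445/2123.

m = -0.787, b = 3.036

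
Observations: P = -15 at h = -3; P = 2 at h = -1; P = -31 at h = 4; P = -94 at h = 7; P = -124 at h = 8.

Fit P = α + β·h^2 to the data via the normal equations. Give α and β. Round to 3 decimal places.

From the data, Σ1 = 5, Σh^2 = 139, Σh^2·h^2 = 6835.
For MᵀP: ΣP = -262, Σh^2·P = -13171.
So MᵀM·[α, β]ᵀ = MᵀP: [[5, 139]; [139, 6835]]·[α, β]ᵀ = [-262, -13171]ᵀ.
det = 5·6835 − 139² = 14854.
α = ((-262)·6835 − 139·(-13171))/14854 = 39999/14854; β = (5·(-13171) − 139·(-262))/14854 = -29437/14854.

α = 2.693, β = -1.982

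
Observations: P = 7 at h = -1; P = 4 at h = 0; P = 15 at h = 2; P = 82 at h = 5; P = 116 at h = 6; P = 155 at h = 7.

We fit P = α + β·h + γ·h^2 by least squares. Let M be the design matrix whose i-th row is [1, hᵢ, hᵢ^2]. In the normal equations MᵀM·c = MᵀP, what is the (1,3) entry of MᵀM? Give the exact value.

115

Row 1 ↔ basis 1, column 3 ↔ basis h^2, so (MᵀM)_{1,3} = Σᵢ h^2 = (1)·(1) + (1)·(0) + (1)·(4) + (1)·(25) + (1)·(36) + (1)·(49) = 115.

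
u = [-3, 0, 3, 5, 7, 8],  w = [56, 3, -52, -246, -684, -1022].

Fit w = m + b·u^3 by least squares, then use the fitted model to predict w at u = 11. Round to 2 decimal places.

Entries of AᵀA: Σ1 = 6, Σu^3 = 980, Σu^3·u^3 = 396876.
Moment sums: Σw = -1945, Σu^3·w = -791542.
AᵀA·[m, b]ᵀ = Aᵀw becomes [[6, 980]; [980, 396876]]·[m, b]ᵀ = [-1945, -791542]ᵀ.
Determinant 6·396876 − 980² = 1420856.
m = ((-1945)·396876 − 980·(-791542))/1420856 = 946835/355214; b = (6·(-791542) − 980·(-1945))/1420856 = -355394/177607.
At u = 11: ŵ = (946835/355214)·(1) + (-355394/177607)·(1331) = -945111993/355214.

ŵ = -2660.68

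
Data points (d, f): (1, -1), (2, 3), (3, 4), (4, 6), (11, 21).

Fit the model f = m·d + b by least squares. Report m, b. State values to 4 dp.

m = 2.1242, b = -2.3217

MᵀM·[m, b]ᵀ = Mᵀf reads: 151·m + 21·b = 272;  21·m + 5·b = 33.
det = 151·5 − 21² = 314.
m = (272·5 − 21·33)/314 = 667/314; b = (151·33 − 21·272)/314 = -729/314.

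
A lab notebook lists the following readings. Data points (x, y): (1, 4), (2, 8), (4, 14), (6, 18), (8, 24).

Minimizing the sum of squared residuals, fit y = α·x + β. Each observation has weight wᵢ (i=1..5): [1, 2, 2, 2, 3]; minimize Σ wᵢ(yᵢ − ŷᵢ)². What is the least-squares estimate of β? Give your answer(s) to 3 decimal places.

β = 2.342

Sums needed: Σwᵢ·x·x = 305, Σwᵢ·x = 49, Σwᵢ·1 = 10.
And Σwᵢ·x·y = 940, Σwᵢ·y = 156.
MᵀWM·[α, β]ᵀ = MᵀWy becomes [[305, 49]; [49, 10]]·[α, β]ᵀ = [940, 156]ᵀ.
Eliminating β: 10·(row 1) − 49·(row 2) gives 649·α = 10·940 − 49·156 = 1756, so α = 1756/649.
Then β = (156 − 49·(1756/649))/10 = 1520/649.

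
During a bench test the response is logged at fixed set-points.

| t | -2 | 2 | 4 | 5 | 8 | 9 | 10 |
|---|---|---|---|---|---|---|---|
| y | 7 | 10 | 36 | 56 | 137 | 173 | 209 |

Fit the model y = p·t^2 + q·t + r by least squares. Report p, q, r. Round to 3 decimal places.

p = 2.000, q = 0.984, r = 0.646

From the data, Σt^2·t^2 = 21570, Σt^2·t = 2430, Σt^2 = 294, Σt·t = 294, Σt = 36, Σ1 = 7.
Right-hand side: Σt^2·y = 45725, Σt·y = 5173, Σy = 628.
Inverting the 3×3 Gram matrix, [p, q, r]ᵀ = [23504/11751, 23129/23502, 2530/3917]ᵀ.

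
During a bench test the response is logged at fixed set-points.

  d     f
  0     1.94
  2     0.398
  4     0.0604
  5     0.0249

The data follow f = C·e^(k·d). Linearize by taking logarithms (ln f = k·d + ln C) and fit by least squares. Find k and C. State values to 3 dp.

Linearized form: ln f = k·d + ln C. From the 4 transformed points,
Sums: Σd = 11.0000, Σ(d)² = 45.0000, Σln f = -6.7583, Σd·ln f = -31.5341.
Normal system: [[45.0000, 11.0000]; [11.0000, 4]]·[k, ln C]ᵀ = [-31.5341, -6.7583]ᵀ.
Solving (det = 59.0000): k = -0.87789, ln C = 0.72463, so C = exp(0.72463) = 2.06396.

k = -0.878, C = 2.064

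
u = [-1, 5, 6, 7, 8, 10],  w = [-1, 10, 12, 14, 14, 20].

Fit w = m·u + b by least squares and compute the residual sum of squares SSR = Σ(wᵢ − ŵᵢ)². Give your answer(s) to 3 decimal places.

SSR = 3.073

Forming MᵀM = [[275, 35]; [35, 6]] and Mᵀw = [533, 69]ᵀ gives MᵀM·[m, b]ᵀ = Mᵀw.
Eliminating b: 6·(row 1) − 35·(row 2) gives 425·m = 6·533 − 35·69 = 783, so m = 783/425.
Then b = (69 − 35·(783/425))/6 = 64/85.
Residuals: 38/425, 3/85, 82/425, 149/425, -634/425, 14/17; SSR = 1306/425.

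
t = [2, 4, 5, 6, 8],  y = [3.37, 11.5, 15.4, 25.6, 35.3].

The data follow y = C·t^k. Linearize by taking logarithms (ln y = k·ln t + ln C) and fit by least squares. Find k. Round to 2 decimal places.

k = 1.73

Taking logs, ln y = k·ln t + ln C, so regress ln y on ln t.
Sums: Σln t = 7.5601, Σ(ln t)² = 12.5270, Σln y = 13.1981, Σln t·ln y = 21.8496.
Normal system: [[12.5270, 7.5601]; [7.5601, 5]]·[k, ln C]ᵀ = [21.8496, 13.1981]ᵀ.
Solving (det = 5.4804): k = 1.72781, ln C = 0.02714.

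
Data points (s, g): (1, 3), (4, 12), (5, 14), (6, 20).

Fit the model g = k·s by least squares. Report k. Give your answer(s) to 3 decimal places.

k = 3.090

Compute the Gram sums: Σs·s = 78.
For Xᵀg: Σs·g = 241.
Normal equations: [[78]]·[k]ᵀ = [241]ᵀ.
k = 241/78 = 3.08974.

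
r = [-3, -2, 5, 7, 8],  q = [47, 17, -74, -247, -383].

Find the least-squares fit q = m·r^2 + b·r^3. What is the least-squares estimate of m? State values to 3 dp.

m = 2.098

XᵀX·[m, b]ᵀ = Xᵀq reads: 7219·m + 52425·b = -37974;  52425·m + 396211·b = -291472.
Δ = 7219·396211 − 52425² = 111866584.
m = ((-37974)·396211 − 52425·(-291472))/111866584 = 117351543/55933292; b = (7219·(-291472) − 52425·(-37974))/111866584 = -56674709/55933292.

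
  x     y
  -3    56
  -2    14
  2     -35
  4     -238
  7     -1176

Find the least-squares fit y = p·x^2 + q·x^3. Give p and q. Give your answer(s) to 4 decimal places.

p = -2.7872, q = -3.0300

The normal equations are: 2770·p + 17588·q = -61012;  17588·p + 122602·q = -420504.
Determinant 2770·122602 − 17588² = 30269796.
p = ((-61012)·122602 − 17588·(-420504))/30269796 = -21092218/7567449; q = (2770·(-420504) − 17588·(-61012))/30269796 = -22929256/7567449.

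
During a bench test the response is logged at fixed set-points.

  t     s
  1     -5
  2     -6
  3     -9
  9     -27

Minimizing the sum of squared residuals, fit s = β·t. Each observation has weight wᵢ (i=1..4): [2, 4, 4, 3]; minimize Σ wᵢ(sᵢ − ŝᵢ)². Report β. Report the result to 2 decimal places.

Setting ∂/∂β … = 0 gives: 297·β = -895.
(Σwᵢ·t·t = 297, Σwᵢ·t·s = -895.)
Hence β = -895 / 297 ≈ -3.01347.

β = -3.01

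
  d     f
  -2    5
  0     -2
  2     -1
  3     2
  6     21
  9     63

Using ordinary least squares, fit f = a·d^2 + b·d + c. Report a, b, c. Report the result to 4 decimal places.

a = 0.9975, b = -1.8197, c = -2.1518

The normal system XᵀX·[a, b, c]ᵀ = Xᵀf is [[7970, 972, 134]; [972, 134, 18]; [134, 18, 6]]·[a, b, c]ᵀ = [5893, 687, 88]ᵀ.
Solving the 3×3 system (Gaussian elimination) gives a = 21931/21986, b = -200037/109930, c = -118272/54965.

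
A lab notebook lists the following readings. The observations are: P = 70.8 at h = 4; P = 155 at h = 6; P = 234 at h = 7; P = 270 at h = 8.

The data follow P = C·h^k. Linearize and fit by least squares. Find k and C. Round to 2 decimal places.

k = 1.99, C = 4.49

With ln Pᵢ as the transformed response and ln hᵢ as the regressor:
Sums: Σln h = 7.2034, Σ(ln h)² = 13.2429, Σln P = 20.3570, Σln h·ln P = 37.1992.
Normal system: [[13.2429, 7.2034]; [7.2034, 4]]·[k, ln C]ᵀ = [37.1992, 20.3570]ᵀ.
Δ = 13.2429·4 − (7.2034)² = 1.0824; k = (37.1992·4 − 7.2034·20.3570)/1.0824 = 1.99264, ln C = (13.2429·20.3570 − 7.2034·37.1992)/1.0824 = 1.50080, so C = exp(1.50080) = 4.48529.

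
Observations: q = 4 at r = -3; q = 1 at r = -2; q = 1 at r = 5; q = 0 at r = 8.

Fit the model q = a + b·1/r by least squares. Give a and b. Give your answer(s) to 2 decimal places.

With design matrix X, XᵀX = [[4, -61/120]; [-61/120, 6001/14400]] and Xᵀq = [6, -49/30]ᵀ.
Determinant 4·(6001/14400) − (-61/120)² = 6761/4800.
a = (6·(6001/14400) − (-61/120)·(-49/30))/(6761/4800) = 24050/20283; b = (4·(-49/30) − (-61/120)·6)/(6761/4800) = -16720/6761.

a = 1.19, b = -2.47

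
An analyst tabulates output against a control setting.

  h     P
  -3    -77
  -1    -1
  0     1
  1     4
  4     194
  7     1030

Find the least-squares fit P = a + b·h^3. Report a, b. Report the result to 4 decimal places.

a = 2.0487, b = 2.9966

Normal-equation sums: Σ1 = 6, Σh^3 = 380, Σh^3·h^3 = 122476.
And ΣP = 1151, Σh^3·P = 367790.
So XᵀX·[a, b]ᵀ = XᵀP: [[6, 380]; [380, 122476]]·[a, b]ᵀ = [1151, 367790]ᵀ.
Δ = 6·122476 − 380² = 590456.
a = (1151·122476 − 380·367790)/590456 = 302419/147614; b = (6·367790 − 380·1151)/590456 = 221170/73807.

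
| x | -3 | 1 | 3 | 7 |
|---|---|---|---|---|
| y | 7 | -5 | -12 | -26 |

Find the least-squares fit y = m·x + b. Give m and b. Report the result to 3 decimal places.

Forming AᵀA = [[68, 8]; [8, 4]] and Aᵀy = [-244, -36]ᵀ gives AᵀA·[m, b]ᵀ = Aᵀy.
det = 68·4 − 8² = 208.
m = ((-244)·4 − 8·(-36))/208 = -43/13; b = (68·(-36) − 8·(-244))/208 = -31/13.

m = -3.308, b = -2.385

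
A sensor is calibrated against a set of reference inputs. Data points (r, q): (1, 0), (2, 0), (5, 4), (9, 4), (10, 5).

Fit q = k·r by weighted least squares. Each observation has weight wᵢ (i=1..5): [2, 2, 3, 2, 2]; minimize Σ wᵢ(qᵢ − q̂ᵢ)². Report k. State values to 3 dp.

Setting ∂/∂k … = 0 gives: 447·k = 232.
k = 232/447 = 0.519016.

k = 0.519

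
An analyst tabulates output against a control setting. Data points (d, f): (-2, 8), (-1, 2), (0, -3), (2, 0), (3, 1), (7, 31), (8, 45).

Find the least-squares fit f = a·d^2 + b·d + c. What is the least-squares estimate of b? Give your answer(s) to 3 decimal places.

b = -2.242

Sums needed: Σd^2·d^2 = 6611, Σd^2·d = 881, Σd^2 = 131, Σd·d = 131, Σd = 17, Σ1 = 7.
Right-hand side: Σd^2·f = 4442, Σd·f = 562, Σf = 84.
So MᵀM·[a, b, c]ᵀ = Mᵀf: [[6611, 881, 131]; [881, 131, 17]; [131, 17, 7]]·[a, b, c]ᵀ = [4442, 562, 84]ᵀ.
Solving the 3×3 system (Gaussian elimination) gives a = 12245/12327, b = -55267/24654, c = -1345/1174.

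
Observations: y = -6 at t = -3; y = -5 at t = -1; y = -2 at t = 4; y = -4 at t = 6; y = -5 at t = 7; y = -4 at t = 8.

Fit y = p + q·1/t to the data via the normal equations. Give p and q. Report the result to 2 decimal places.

p = -4.17, q = 1.55

The normal system MᵀM·[p, q]ᵀ = Mᵀy is [[6, -109/168]; [-109/168, 34925/28224]]·[p, q]ᵀ = [-26, 97/21]ᵀ.
Determinant 6·(34925/28224) − (-109/168)² = 197669/28224.
p = ((-26)·(34925/28224) − (-109/168)·(97/21))/(197669/28224) = -823466/197669; q = (6·(97/21) − (-109/168)·(-26))/(197669/28224) = 306096/197669.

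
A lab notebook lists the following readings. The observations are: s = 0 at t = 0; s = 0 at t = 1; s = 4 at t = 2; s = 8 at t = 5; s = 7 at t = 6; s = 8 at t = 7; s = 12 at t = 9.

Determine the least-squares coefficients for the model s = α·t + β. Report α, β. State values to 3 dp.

Setting ∂/∂α … = 0 gives: 196·α + 30·β = 254;  30·α + 7·β = 39.
Eliminating β: 7·(row 1) − 30·(row 2) gives 472·α = 7·254 − 30·39 = 608, so α = 76/59.
Then β = (39 − 30·(76/59))/7 = 3/59.

α = 1.288, β = 0.051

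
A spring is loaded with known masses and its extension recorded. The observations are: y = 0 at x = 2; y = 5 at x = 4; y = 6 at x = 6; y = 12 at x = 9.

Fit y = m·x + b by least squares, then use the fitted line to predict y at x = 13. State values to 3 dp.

ŷ = 18.280

Setting ∂/∂m … = 0 gives: 137·m + 21·b = 164;  21·m + 4·b = 23.
(Σx·x = 137, Σx = 21, Σ1 = 4, Σx·y = 164, Σy = 23.)
Δ = 137·4 − 21² = 107.
m = (164·4 − 21·23)/107 = 173/107; b = (137·23 − 21·164)/107 = -293/107.
At x = 13: ŷ = (173/107)·(13) + (-293/107)·(1) = 1956/107.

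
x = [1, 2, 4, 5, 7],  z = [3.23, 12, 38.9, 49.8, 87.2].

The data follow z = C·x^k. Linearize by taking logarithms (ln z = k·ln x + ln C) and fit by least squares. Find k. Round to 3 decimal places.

k = 1.686

Taking logs, ln z = k·ln x + ln C, so regress ln z on ln x.
Σln x = 5.6348, Σ(ln x)² = 8.7791, Σln z = 15.6946, Σln x·ln z = 21.7821.
Equations: 8.7791·k + 5.6348·ln C = 21.7821;  5.6348·k + 5·ln C = 15.6946.
Solving (det = 12.1448): k = 1.68587, ln C = 1.23902.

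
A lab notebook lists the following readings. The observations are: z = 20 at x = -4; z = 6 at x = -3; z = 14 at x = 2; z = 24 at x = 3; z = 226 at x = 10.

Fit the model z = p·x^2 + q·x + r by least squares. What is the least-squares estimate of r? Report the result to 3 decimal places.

r = -1.398

Normal-equation sums: Σx^2·x^2 = 10434, Σx^2·x = 944, Σx^2 = 138, Σx·x = 138, Σx = 8, Σ1 = 5.
And Σx^2·z = 23246, Σx·z = 2262, Σz = 290.
AᵀA·[p, q, r]ᵀ = Aᵀz becomes [[10434, 944, 138]; [944, 138, 8]; [138, 8, 5]]·[p, q, r]ᵀ = [23246, 2262, 290]ᵀ.
Solving the 3×3 system (Gaussian elimination) gives p = 759981/383071, q = 1111369/383071, r = -41196/29467.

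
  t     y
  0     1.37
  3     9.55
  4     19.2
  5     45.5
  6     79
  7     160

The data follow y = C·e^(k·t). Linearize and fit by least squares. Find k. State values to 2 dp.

k = 0.69

With ln yᵢ as the transformed response and tᵢ as the regressor:
Σt = 25.0000, Σ(t)² = 135.0000, Σln y = 18.7886, Σt·ln y = 99.4207.
Equations: 135.0000·k + 25.0000·ln C = 99.4207;  25.0000·k + 6·ln C = 18.7886.
Solving (det = 185.0000): k = 0.68546, ln C = 0.27536.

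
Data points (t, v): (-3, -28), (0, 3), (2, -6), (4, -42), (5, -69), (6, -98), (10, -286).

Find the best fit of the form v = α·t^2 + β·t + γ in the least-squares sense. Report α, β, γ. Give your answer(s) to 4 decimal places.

Entries of XᵀX: Σt^2·t^2 = 12274, Σt^2·t = 1386, Σt^2 = 190, Σt·t = 190, Σt = 24, Σ1 = 7.
And Σt^2·v = -34801, Σt·v = -3889, Σv = -526.
XᵀX·[α, β, γ]ᵀ = Xᵀv becomes [[12274, 1386, 190]; [1386, 190, 24]; [190, 24, 7]]·[α, β, γ]ᵀ = [-34801, -3889, -526]ᵀ.
Row-reducing yields α = -395915/132412, β = 136223/132412, γ = 164699/66206.

α = -2.9900, β = 1.0288, γ = 2.4877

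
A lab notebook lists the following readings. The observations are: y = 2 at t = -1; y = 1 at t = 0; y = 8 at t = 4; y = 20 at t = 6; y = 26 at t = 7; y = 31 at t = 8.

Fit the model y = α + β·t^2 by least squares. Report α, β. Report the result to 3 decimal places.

Forming XᵀX = [[6, 166]; [166, 8050]] and Xᵀy = [88, 4108]ᵀ gives XᵀX·[α, β]ᵀ = Xᵀy.
Eliminating β: 8050·(row 1) − 166·(row 2) gives 20744·α = 8050·88 − 166·4108 = 26472, so α = 3309/2593.
Then β = (4108 − 166·(3309/2593))/8050 = 1255/2593.

α = 1.276, β = 0.484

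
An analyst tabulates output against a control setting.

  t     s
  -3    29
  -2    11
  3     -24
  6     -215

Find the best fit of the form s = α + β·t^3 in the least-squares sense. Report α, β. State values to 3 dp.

α = 2.597, β = -1.007

Forming MᵀM = [[4, 208]; [208, 48178]] and Mᵀs = [-199, -47959]ᵀ gives MᵀM·[α, β]ᵀ = Mᵀs.
Δ = 4·48178 − 208² = 149448.
α = ((-199)·48178 − 208·(-47959))/149448 = 4975/1916; β = (4·(-47959) − 208·(-199))/149448 = -12537/12454.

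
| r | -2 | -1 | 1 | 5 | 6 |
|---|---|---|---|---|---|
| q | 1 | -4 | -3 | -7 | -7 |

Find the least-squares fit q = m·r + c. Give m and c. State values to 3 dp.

m = -0.827, c = -2.512

XᵀX·[m, c]ᵀ = Xᵀq reads: 67·m + 9·c = -78;  9·m + 5·c = -20.
(Σr·r = 67, Σr = 9, Σ1 = 5, Σr·q = -78, Σq = -20.)
Determinant 67·5 − 9² = 254.
m = ((-78)·5 − 9·(-20))/254 = -105/127; c = (67·(-20) − 9·(-78))/254 = -319/127.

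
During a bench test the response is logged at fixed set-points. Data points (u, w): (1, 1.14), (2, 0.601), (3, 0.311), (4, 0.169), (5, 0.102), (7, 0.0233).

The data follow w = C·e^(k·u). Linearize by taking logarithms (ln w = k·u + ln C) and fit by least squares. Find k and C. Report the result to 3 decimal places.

k = -0.638, C = 2.179

Linearized form: ln w = k·u + ln C. From the 6 transformed points,
Over the data: Σu = 22.0000, Σ(u)² = 104.0000, Σln w = -9.3660, Σu·ln w = -49.2316.
Normal system: [[104.0000, 22.0000]; [22.0000, 6]]·[k, ln C]ᵀ = [-49.2316, -9.3660]ᵀ.
Δ = 104.0000·6 − (22.0000)² = 140.0000; k = (-49.2316·6 − 22.0000·-9.3660)/140.0000 = -0.63812, ln C = (104.0000·-9.3660 − 22.0000·-49.2316)/140.0000 = 0.77877, so C = exp(0.77877) = 2.17880.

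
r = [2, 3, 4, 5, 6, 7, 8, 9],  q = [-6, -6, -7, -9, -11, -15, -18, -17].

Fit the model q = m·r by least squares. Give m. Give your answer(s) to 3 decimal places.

m = -2.011

MᵀM·[m]ᵀ = Mᵀq reads: 284·m = -571.
(Σr·r = 284, Σr·q = -571.)
Hence m = -571 / 284 ≈ -2.01056.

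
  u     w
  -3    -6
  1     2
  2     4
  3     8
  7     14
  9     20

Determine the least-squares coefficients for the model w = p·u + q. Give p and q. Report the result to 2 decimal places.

MᵀM·[p, q]ᵀ = Mᵀw reads: 153·p + 19·q = 330;  19·p + 6·q = 42.
Eliminating q: 6·(row 1) − 19·(row 2) gives 557·p = 6·330 − 19·42 = 1182, so p = 1182/557.
Then q = (42 − 19·(1182/557))/6 = 156/557.

p = 2.12, q = 0.28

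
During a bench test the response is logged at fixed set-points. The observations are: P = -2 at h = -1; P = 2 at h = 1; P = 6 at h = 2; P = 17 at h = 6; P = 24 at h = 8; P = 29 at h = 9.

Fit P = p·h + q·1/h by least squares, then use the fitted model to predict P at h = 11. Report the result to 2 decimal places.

From the data, Σh·h = 187, Σh·1/h = 6, Σ1/h·1/h = 11953/5184.
Right-hand side: Σh·P = 571, Σ1/h·P = 289/18.
Normal equations: [[187, 6]; [6, 11953/5184]]·[p, q]ᵀ = [571, 289/18]ᵀ.
Eliminating q: (11953/5184)·(row 1) − 6·(row 2) gives (2048587/5184)·p = (11953/5184)·571 − 6·(289/18) = 6325771/5184, so p = 6325771/2048587.
Then q = ((289/18) − 6·(6325771/2048587))/(11953/5184) = -2196000/2048587.
At h = 11: P̂ = (6325771/2048587)·(11) + (-2196000/2048587)·(1/11) = 763222291/22534457.

P̂ = 33.87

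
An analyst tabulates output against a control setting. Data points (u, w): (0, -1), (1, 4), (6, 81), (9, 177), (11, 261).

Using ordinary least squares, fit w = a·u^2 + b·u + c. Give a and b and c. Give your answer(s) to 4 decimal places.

Sums needed: Σu^2·u^2 = 22499, Σu^2·u = 2277, Σu^2 = 239, Σu·u = 239, Σu = 27, Σ1 = 5.
And Σu^2·w = 48838, Σu·w = 4954, Σw = 522.
So MᵀM·[a, b, c]ᵀ = Mᵀw: [[22499, 2277, 239]; [2277, 239, 27]; [239, 27, 5]]·[a, b, c]ᵀ = [48838, 4954, 522]ᵀ.
Row-reducing yields a = 150064/73983, b = 35570/24661, c = -25468/73983.

a = 2.0284, b = 1.4424, c = -0.3442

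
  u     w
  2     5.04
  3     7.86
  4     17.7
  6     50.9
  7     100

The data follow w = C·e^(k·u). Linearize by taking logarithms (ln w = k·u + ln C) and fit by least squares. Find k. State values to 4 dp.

k = 0.6014

With ln wᵢ as the transformed response and uᵢ as the regressor:
Over the data: Σu = 22.0000, Σ(u)² = 114.0000, Σln w = 15.0878, Σu·ln w = 76.7298.
Normal system: [[114.0000, 22.0000]; [22.0000, 5]]·[k, ln C]ᵀ = [76.7298, 15.0878]ᵀ.
Solving (det = 86.0000): k = 0.60137, ln C = 0.37154.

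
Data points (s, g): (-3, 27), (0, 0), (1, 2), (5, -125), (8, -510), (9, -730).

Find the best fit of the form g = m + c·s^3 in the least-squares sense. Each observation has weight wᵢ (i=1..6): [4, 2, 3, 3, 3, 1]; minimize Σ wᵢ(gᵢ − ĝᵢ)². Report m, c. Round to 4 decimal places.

With design matrix X, XᵀWX = [[16, 2535]; [2535, 1367667]] and XᵀWg = [-2521, -1365315]ᵀ.
Determinant 16·1367667 − 2535² = 15456447.
m = ((-2521)·1367667 − 2535·(-1365315))/15456447 = 488334/572461; c = (16·(-1365315) − 2535·(-2521))/15456447 = -1717145/1717383.

m = 0.8530, c = -0.9999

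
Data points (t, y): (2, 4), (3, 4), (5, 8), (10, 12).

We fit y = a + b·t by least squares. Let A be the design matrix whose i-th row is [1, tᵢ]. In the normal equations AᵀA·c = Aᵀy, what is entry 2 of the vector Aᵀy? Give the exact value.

180

Entry 2 ↔ basis t, so (Aᵀy)_{2} = Σᵢ (t)·yᵢ = (2)·(4) + (3)·(4) + (5)·(8) + (10)·(12) = 180.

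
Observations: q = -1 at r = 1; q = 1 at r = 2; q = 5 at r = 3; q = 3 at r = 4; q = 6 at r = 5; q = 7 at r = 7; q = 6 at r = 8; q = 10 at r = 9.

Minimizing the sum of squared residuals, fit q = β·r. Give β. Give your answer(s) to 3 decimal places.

β = 0.984

The normal equations are: 249·β = 245.
(Σr·r = 249, Σr·q = 245.)
Hence β = 245 / 249 ≈ 0.983936.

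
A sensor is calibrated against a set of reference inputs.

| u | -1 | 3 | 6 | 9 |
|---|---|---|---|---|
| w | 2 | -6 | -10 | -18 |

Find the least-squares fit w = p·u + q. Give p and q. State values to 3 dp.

Compute the Gram sums: Σu·u = 127, Σu = 17, Σ1 = 4.
For Aᵀw: Σu·w = -242, Σw = -32.
Normal equations: [[127, 17]; [17, 4]]·[p, q]ᵀ = [-242, -32]ᵀ.
det = 127·4 − 17² = 219.
p = ((-242)·4 − 17·(-32))/219 = -424/219; q = (127·(-32) − 17·(-242))/219 = 50/219.

p = -1.936, q = 0.228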